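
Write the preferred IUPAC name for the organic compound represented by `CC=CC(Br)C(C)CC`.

The longest chain bearing the multiple bond is 7 carbons long (heptane).
The chain contains a C=C double bond, so the unsaturation ending is -ene.
The numbering direction is chosen so that numbering from this end puts the double bond at C-2 rather than C-5.
This places the double bond between C-2 and C-3; a bromo group at C-4; a methyl group at C-5.
Substituent prefixes are cited in alphabetical order (multiplying prefixes like di-/tri- are ignored for ordering).
The name is 4-bromo-5-methylhept-2-ene.

4-bromo-5-methylhept-2-ene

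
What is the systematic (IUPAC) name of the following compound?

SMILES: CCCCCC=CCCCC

undec-5-ene

Counting along the main chain through the multiple bond gives 11 carbons: the parent is undecane.
A C=C double bond in the chain gives the infix -ene-.
The numbering direction is chosen so that numbering from this end puts the double bond at C-5 rather than C-6.
This places the double bond between C-5 and C-6.
The name is undec-5-ene.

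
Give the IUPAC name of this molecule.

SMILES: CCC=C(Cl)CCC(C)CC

4-chloro-7-methylnon-3-ene

Counting along the main chain through the multiple bond gives 9 carbons: the parent is nonane.
There is one C=C double bond, indicated by the ending -ene.
Number the chain so that numbering from this end puts the double bond at C-3 rather than C-6.
This places the double bond between C-3 and C-4; a chloro group at C-4; a methyl group at C-7.
Prefixes are listed alphabetically: chloro, methyl.
Putting it together: 4-chloro-7-methylnon-3-ene.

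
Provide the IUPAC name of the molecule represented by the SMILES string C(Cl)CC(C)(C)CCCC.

1-chloro-3,3-dimethylheptane

The parent chain contains 7 carbons (heptane).
Choose the numbering such that the substituent locant set {1,3,3} is lower than {5,5,7} at the first point of difference.
With this numbering: a chloro group at C-1; two methyl groups at C-3.
The substituents are ordered alphabetically, ignoring any di-/tri- multipliers.
Assembling the pieces gives 1-chloro-3,3-dimethylheptane.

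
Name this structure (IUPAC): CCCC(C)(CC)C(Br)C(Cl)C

3-bromo-2-chloro-4-ethyl-4-methylheptane

The parent chain contains 7 carbons (heptane).
Number the chain so that the substituent locant set {2,3,4,4} is lower than {4,4,5,6} at the first point of difference.
With this numbering: a bromo group at C-3; a chloro group at C-2; an ethyl group at C-4; a methyl group at C-4.
Substituent prefixes are cited in alphabetical order (multiplying prefixes like di-/tri- are ignored for ordering).
The name is 3-bromo-2-chloro-4-ethyl-4-methylheptane.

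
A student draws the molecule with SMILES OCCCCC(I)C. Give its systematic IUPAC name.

5-iodohexan-1-ol

The longest chain bearing the –OH group is 6 carbons long (hexane).
An alcohol (–OH) is the principal characteristic group, giving the suffix -ol.
Number the chain so that numbering from this end puts the hydroxyl group at C-1 rather than C-6.
That gives the hydroxyl at C-1; an iodo group at C-5.
The name is 5-iodohexan-1-ol.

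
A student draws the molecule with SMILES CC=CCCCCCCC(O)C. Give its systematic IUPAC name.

The longest carbon chain that includes the –OH group and the multiple bond has 11 carbons, so the parent hydride is undecane.
The principal characteristic group is an alcohol (–OH), named with the suffix -ol.
A C=C double bond in the chain gives the infix -ene-.
Choose the numbering such that numbering from this end puts the hydroxyl group at C-2 rather than C-10.
This places the hydroxyl at C-2; the double bond between C-9 and C-10.
Putting it together: undec-9-en-2-ol.

undec-9-en-2-ol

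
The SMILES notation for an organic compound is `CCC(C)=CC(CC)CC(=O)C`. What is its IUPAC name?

4-ethyl-6-methyloct-5-en-2-one

The longest carbon chain that includes the carbonyl and the multiple bond has 8 carbons, so the parent hydride is octane.
The principal characteristic group is a ketone (C=O on an internal carbon), named with the suffix -one.
The chain contains a C=C double bond, so the unsaturation ending is -ene.
The numbering direction is chosen so that numbering from this end puts the carbonyl group at C-2 rather than C-7.
With this numbering: the carbonyl at C-2; the double bond between C-5 and C-6; an ethyl group at C-4; a methyl group at C-6.
Prefixes are listed alphabetically: ethyl, methyl.
Putting it together: 4-ethyl-6-methyloct-5-en-2-one.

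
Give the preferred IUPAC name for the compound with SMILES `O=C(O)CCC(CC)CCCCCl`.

The longest chain bearing the –COOH group is 8 carbons long (octane).
The principal characteristic group is a carboxylic acid (terminal –COOH), named with the suffix -oic acid.
The numbering direction is chosen so that the carboxylic acid carbon is C-1 by definition.
With this numbering: a chloro group at C-8; an ethyl group at C-4.
Prefixes are listed alphabetically: chloro, ethyl.
The name is 8-chloro-4-ethyloctanoic acid.

8-chloro-4-ethyloctanoic acid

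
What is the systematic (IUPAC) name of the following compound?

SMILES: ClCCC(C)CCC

The longest carbon chain is 6 atoms: the parent is hexane.
The numbering direction is chosen so that the substituent locant set {1,3} is lower than {4,6} at the first point of difference.
With this numbering: a chloro group at C-1; a methyl group at C-3.
The substituents are ordered alphabetically, ignoring any di-/tri- multipliers.
Putting it together: 1-chloro-3-methylhexane.

1-chloro-3-methylhexane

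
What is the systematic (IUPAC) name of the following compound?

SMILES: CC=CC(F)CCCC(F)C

Counting along the main chain through the multiple bond gives 9 carbons: the parent is nonane.
A C=C double bond in the chain gives the infix -ene-.
Number the chain so that numbering from this end puts the double bond at C-2 rather than C-7.
That gives the double bond between C-2 and C-3; fluoro groups at C-4 and C-8.
Assembling the pieces gives 4,8-difluoronon-2-ene.

4,8-difluoronon-2-ene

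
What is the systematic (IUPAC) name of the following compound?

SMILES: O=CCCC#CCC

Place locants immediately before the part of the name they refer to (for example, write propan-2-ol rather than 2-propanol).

hept-4-ynal

The longest carbon chain that includes the –CHO group and the multiple bond has 7 carbons, so the parent hydride is heptane.
The highest-priority functional group is an aldehyde (terminal –CHO), so the name ends in -al.
A C≡C triple bond in the chain gives the infix -yne-.
Choose the numbering such that the aldehyde carbon is C-1 by definition.
That gives the triple bond between C-4 and C-5.
Assembling the pieces gives hept-4-ynal.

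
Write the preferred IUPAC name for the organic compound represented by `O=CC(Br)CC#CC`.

2-bromohex-4-ynal

Counting along the main chain through the –CHO group and the multiple bond gives 6 carbons: the parent is hexane.
The principal characteristic group is an aldehyde (terminal –CHO), named with the suffix -al.
The chain contains a C≡C triple bond, so the unsaturation ending is -yne.
The numbering direction is chosen so that the aldehyde carbon is C-1 by definition.
This places the triple bond between C-4 and C-5; a bromo group at C-2.
The name is 2-bromohex-4-ynal.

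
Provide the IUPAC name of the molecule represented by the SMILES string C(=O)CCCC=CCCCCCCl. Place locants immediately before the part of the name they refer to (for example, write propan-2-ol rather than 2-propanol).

11-chloroundec-5-enal

Counting along the main chain through the –CHO group and the multiple bond gives 11 carbons: the parent is undecane.
An aldehyde (terminal –CHO) is the principal characteristic group, giving the suffix -al.
The chain contains a C=C double bond, so the unsaturation ending is -ene.
Choose the numbering such that the aldehyde carbon is C-1 by definition.
With this numbering: the double bond between C-5 and C-6; a chloro group at C-11.
The name is 11-chloroundec-5-enal.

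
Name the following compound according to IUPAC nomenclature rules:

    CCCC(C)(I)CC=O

The longest carbon chain that includes the –CHO group has 6 carbons, so the parent hydride is hexane.
An aldehyde (terminal –CHO) is the principal characteristic group, giving the suffix -al.
Choose the numbering such that the aldehyde carbon is C-1 by definition.
That gives an iodo group at C-3; a methyl group at C-3.
Substituent prefixes are cited in alphabetical order (multiplying prefixes like di-/tri- are ignored for ordering).
Putting it together: 3-iodo-3-methylhexanal.

3-iodo-3-methylhexanal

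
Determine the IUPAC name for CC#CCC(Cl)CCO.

3-chlorohept-5-yn-1-ol

The longest chain bearing the –OH group and the multiple bond is 7 carbons long (heptane).
The highest-priority functional group is an alcohol (–OH), so the name ends in -ol.
A C≡C triple bond in the chain gives the infix -yne-.
Number the chain so that numbering from this end puts the hydroxyl group at C-1 rather than C-7.
That gives the hydroxyl at C-1; the triple bond between C-5 and C-6; a chloro group at C-3.
The name is 3-chlorohept-5-yn-1-ol.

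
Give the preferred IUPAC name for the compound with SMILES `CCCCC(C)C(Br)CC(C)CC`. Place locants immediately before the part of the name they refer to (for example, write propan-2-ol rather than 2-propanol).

The longest carbon chain is 10 atoms: the parent is decane.
The numbering direction is chosen so that the substituent locant set {3,5,6} is lower than {5,6,8} at the first point of difference.
That gives a bromo group at C-5; methyl groups at C-3 and C-6.
The substituents are ordered alphabetically, ignoring any di-/tri- multipliers.
Putting it together: 5-bromo-3,6-dimethyldecane.

5-bromo-3,6-dimethyldecane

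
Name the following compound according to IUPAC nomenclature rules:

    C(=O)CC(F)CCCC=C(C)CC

3-fluoro-8-methyldec-7-enal

The longest chain bearing the –CHO group and the multiple bond is 10 carbons long (decane).
The principal characteristic group is an aldehyde (terminal –CHO), named with the suffix -al.
A C=C double bond in the chain gives the infix -ene-.
Number the chain so that the aldehyde carbon is C-1 by definition.
This places the double bond between C-7 and C-8; a fluoro group at C-3; a methyl group at C-8.
Prefixes are listed alphabetically: fluoro, methyl.
Assembling the pieces gives 3-fluoro-8-methyldec-7-enal.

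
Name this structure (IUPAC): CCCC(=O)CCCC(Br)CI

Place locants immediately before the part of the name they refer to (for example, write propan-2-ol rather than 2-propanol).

8-bromo-9-iodononan-4-one

Counting along the main chain through the carbonyl gives 9 carbons: the parent is nonane.
The highest-priority functional group is a ketone (C=O on an internal carbon), so the name ends in -one.
The numbering direction is chosen so that numbering from this end puts the carbonyl group at C-4 rather than C-6.
That gives the carbonyl at C-4; a bromo group at C-8; an iodo group at C-9.
The substituents are ordered alphabetically, ignoring any di-/tri- multipliers.
The name is 8-bromo-9-iodononan-4-one.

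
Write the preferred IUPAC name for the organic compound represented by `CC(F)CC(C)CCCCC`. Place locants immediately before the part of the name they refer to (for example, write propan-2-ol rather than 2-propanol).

The parent chain contains 9 carbons (nonane).
Number the chain so that the substituent locant set {2,4} is lower than {6,8} at the first point of difference.
With this numbering: a fluoro group at C-2; a methyl group at C-4.
Prefixes are listed alphabetically: fluoro, methyl.
Assembling the pieces gives 2-fluoro-4-methylnonane.

2-fluoro-4-methylnonane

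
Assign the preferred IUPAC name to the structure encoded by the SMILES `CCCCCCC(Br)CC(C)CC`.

The longest carbon chain is 11 atoms: the parent is undecane.
Number the chain so that the substituent locant set {3,5} is lower than {7,9} at the first point of difference.
This places a bromo group at C-5; a methyl group at C-3.
Prefixes are listed alphabetically: bromo, methyl.
Assembling the pieces gives 5-bromo-3-methylundecane.

5-bromo-3-methylundecane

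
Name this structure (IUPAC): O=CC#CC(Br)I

4-bromo-4-iodobut-2-ynal

The longest carbon chain that includes the –CHO group and the multiple bond has 4 carbons, so the parent hydride is butane.
The principal characteristic group is an aldehyde (terminal –CHO), named with the suffix -al.
A C≡C triple bond in the chain gives the infix -yne-.
The numbering direction is chosen so that the aldehyde carbon is C-1 by definition.
This places the triple bond between C-2 and C-3; a bromo group at C-4; an iodo group at C-4.
The substituents are ordered alphabetically, ignoring any di-/tri- multipliers.
The name is 4-bromo-4-iodobut-2-ynal.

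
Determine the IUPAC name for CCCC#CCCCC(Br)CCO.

Counting along the main chain through the –OH group and the multiple bond gives 11 carbons: the parent is undecane.
The principal characteristic group is an alcohol (–OH), named with the suffix -ol.
The chain contains a C≡C triple bond, so the unsaturation ending is -yne.
Number the chain so that numbering from this end puts the hydroxyl group at C-1 rather than C-11.
This places the hydroxyl at C-1; the triple bond between C-7 and C-8; a bromo group at C-3.
Assembling the pieces gives 3-bromoundec-7-yn-1-ol.

3-bromoundec-7-yn-1-ol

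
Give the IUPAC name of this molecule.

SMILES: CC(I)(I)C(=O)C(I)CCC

The longest chain bearing the carbonyl is 7 carbons long (heptane).
The principal characteristic group is a ketone (C=O on an internal carbon), named with the suffix -one.
The numbering direction is chosen so that numbering from this end puts the carbonyl group at C-3 rather than C-5.
That gives the carbonyl at C-3; iodo groups at C-2 (×2) and C-4.
Assembling the pieces gives 2,2,4-triiodoheptan-3-one.

2,2,4-triiodoheptan-3-one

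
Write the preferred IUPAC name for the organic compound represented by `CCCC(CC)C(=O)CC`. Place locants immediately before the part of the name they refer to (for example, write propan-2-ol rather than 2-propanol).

The longest chain bearing the carbonyl is 7 carbons long (heptane).
The highest-priority functional group is a ketone (C=O on an internal carbon), so the name ends in -one.
Number the chain so that numbering from this end puts the carbonyl group at C-3 rather than C-5.
That gives the carbonyl at C-3; an ethyl group at C-4.
Putting it together: 4-ethylheptan-3-one.

4-ethylheptan-3-one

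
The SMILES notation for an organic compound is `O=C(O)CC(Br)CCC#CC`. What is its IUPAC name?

3-bromooct-6-ynoic acid

The longest carbon chain that includes the –COOH group and the multiple bond has 8 carbons, so the parent hydride is octane.
The principal characteristic group is a carboxylic acid (terminal –COOH), named with the suffix -oic acid.
The chain contains a C≡C triple bond, so the unsaturation ending is -yne.
Choose the numbering such that the carboxylic acid carbon is C-1 by definition.
With this numbering: the triple bond between C-6 and C-7; a bromo group at C-3.
The name is 3-bromooct-6-ynoic acid.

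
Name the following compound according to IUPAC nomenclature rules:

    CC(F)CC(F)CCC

The longest carbon chain is 7 atoms: the parent is heptane.
Choose the numbering such that the substituent locant set {2,4} is lower than {4,6} at the first point of difference.
That gives fluoro groups at C-2 and C-4.
The name is 2,4-difluoroheptane.

2,4-difluoroheptane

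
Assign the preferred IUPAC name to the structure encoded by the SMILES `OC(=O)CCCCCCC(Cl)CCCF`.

8-chloro-11-fluoroundecanoic acid

The longest carbon chain that includes the –COOH group has 11 carbons, so the parent hydride is undecane.
A carboxylic acid (terminal –COOH) is the principal characteristic group, giving the suffix -oic acid.
Number the chain so that the carboxylic acid carbon is C-1 by definition.
That gives a chloro group at C-8; a fluoro group at C-11.
Substituent prefixes are cited in alphabetical order (multiplying prefixes like di-/tri- are ignored for ordering).
Putting it together: 8-chloro-11-fluoroundecanoic acid.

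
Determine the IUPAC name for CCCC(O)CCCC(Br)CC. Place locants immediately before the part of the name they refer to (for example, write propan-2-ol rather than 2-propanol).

8-bromodecan-4-ol

Counting along the main chain through the –OH group gives 10 carbons: the parent is decane.
An alcohol (–OH) is the principal characteristic group, giving the suffix -ol.
Number the chain so that numbering from this end puts the hydroxyl group at C-4 rather than C-7.
With this numbering: the hydroxyl at C-4; a bromo group at C-8.
The name is 8-bromodecan-4-ol.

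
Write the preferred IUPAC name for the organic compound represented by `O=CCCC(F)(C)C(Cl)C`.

The longest carbon chain that includes the –CHO group has 6 carbons, so the parent hydride is hexane.
The principal characteristic group is an aldehyde (terminal –CHO), named with the suffix -al.
The numbering direction is chosen so that the aldehyde carbon is C-1 by definition.
This places a chloro group at C-5; a fluoro group at C-4; a methyl group at C-4.
Prefixes are listed alphabetically: chloro, fluoro, methyl.
Assembling the pieces gives 5-chloro-4-fluoro-4-methylhexanal.

5-chloro-4-fluoro-4-methylhexanal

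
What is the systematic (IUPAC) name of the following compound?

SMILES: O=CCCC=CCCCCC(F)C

Counting along the main chain through the –CHO group and the multiple bond gives 11 carbons: the parent is undecane.
An aldehyde (terminal –CHO) is the principal characteristic group, giving the suffix -al.
There is one C=C double bond, indicated by the ending -ene.
The numbering direction is chosen so that the aldehyde carbon is C-1 by definition.
This places the double bond between C-4 and C-5; a fluoro group at C-10.
The name is 10-fluoroundec-4-enal.

10-fluoroundec-4-enal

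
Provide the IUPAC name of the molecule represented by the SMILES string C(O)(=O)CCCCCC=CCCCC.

Counting along the main chain through the –COOH group and the multiple bond gives 12 carbons: the parent is dodecane.
A carboxylic acid (terminal –COOH) is the principal characteristic group, giving the suffix -oic acid.
A C=C double bond in the chain gives the infix -ene-.
Choose the numbering such that the carboxylic acid carbon is C-1 by definition.
With this numbering: the double bond between C-7 and C-8.
Assembling the pieces gives dodec-7-enoic acid.

dodec-7-enoic acid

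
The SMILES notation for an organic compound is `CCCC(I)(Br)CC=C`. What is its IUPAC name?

4-bromo-4-iodohept-1-ene

Counting along the main chain through the multiple bond gives 7 carbons: the parent is heptane.
A C=C double bond in the chain gives the infix -ene-.
Choose the numbering such that numbering from this end puts the double bond at C-1 rather than C-6.
This places the double bond between C-1 and C-2; a bromo group at C-4; an iodo group at C-4.
Prefixes are listed alphabetically: bromo, iodo.
Putting it together: 4-bromo-4-iodohept-1-ene.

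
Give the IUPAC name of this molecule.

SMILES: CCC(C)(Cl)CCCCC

The longest carbon chain is 8 atoms: the parent is octane.
Number the chain so that the substituent locant set {3,3} is lower than {6,6} at the first point of difference.
This places a chloro group at C-3; a methyl group at C-3.
Substituent prefixes are cited in alphabetical order (multiplying prefixes like di-/tri- are ignored for ordering).
The name is 3-chloro-3-methyloctane.

3-chloro-3-methyloctane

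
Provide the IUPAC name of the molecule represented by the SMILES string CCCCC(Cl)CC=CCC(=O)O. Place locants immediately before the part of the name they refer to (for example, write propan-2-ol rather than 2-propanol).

6-chlorodec-3-enoic acid

The longest chain bearing the –COOH group and the multiple bond is 10 carbons long (decane).
The principal characteristic group is a carboxylic acid (terminal –COOH), named with the suffix -oic acid.
A C=C double bond in the chain gives the infix -ene-.
Number the chain so that the carboxylic acid carbon is C-1 by definition.
This places the double bond between C-3 and C-4; a chloro group at C-6.
Putting it together: 6-chlorodec-3-enoic acid.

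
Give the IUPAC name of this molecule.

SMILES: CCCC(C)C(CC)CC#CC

Counting along the main chain through the multiple bond gives 9 carbons: the parent is nonane.
The chain contains a C≡C triple bond, so the unsaturation ending is -yne.
Number the chain so that numbering from this end puts the triple bond at C-2 rather than C-7.
With this numbering: the triple bond between C-2 and C-3; an ethyl group at C-5; a methyl group at C-6.
The substituents are ordered alphabetically, ignoring any di-/tri- multipliers.
The name is 5-ethyl-6-methylnon-2-yne.

5-ethyl-6-methylnon-2-yne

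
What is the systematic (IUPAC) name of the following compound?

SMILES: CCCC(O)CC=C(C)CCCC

7-methylundec-6-en-4-ol

The longest chain bearing the –OH group and the multiple bond is 11 carbons long (undecane).
An alcohol (–OH) is the principal characteristic group, giving the suffix -ol.
The chain contains a C=C double bond, so the unsaturation ending is -ene.
Choose the numbering such that numbering from this end puts the hydroxyl group at C-4 rather than C-8.
With this numbering: the hydroxyl at C-4; the double bond between C-6 and C-7; a methyl group at C-7.
The name is 7-methylundec-6-en-4-ol.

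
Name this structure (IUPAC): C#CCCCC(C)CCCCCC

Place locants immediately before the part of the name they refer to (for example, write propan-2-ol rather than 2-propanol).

The longest chain bearing the multiple bond is 12 carbons long (dodecane).
A C≡C triple bond in the chain gives the infix -yne-.
The numbering direction is chosen so that numbering from this end puts the triple bond at C-1 rather than C-11.
That gives the triple bond between C-1 and C-2; a methyl group at C-6.
Assembling the pieces gives 6-methyldodec-1-yne.

6-methyldodec-1-yne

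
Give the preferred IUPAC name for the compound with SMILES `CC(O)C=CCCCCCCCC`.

dodec-3-en-2-ol

The longest chain bearing the –OH group and the multiple bond is 12 carbons long (dodecane).
The principal characteristic group is an alcohol (–OH), named with the suffix -ol.
There is one C=C double bond, indicated by the ending -ene.
The numbering direction is chosen so that numbering from this end puts the hydroxyl group at C-2 rather than C-11.
With this numbering: the hydroxyl at C-2; the double bond between C-3 and C-4.
Assembling the pieces gives dodec-3-en-2-ol.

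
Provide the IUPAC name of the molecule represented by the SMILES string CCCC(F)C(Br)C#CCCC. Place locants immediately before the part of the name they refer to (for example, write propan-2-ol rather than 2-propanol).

Counting along the main chain through the multiple bond gives 10 carbons: the parent is decane.
The chain contains a C≡C triple bond, so the unsaturation ending is -yne.
Choose the numbering such that numbering from this end puts the triple bond at C-4 rather than C-6.
With this numbering: the triple bond between C-4 and C-5; a bromo group at C-6; a fluoro group at C-7.
The substituents are ordered alphabetically, ignoring any di-/tri- multipliers.
Putting it together: 6-bromo-7-fluorodec-4-yne.

6-bromo-7-fluorodec-4-yne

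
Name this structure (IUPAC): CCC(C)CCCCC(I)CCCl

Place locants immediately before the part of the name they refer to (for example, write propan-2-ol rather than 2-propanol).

1-chloro-3-iodo-8-methyldecane

The parent chain contains 10 carbons (decane).
Choose the numbering such that the substituent locant set {1,3,8} is lower than {3,8,10} at the first point of difference.
With this numbering: a chloro group at C-1; an iodo group at C-3; a methyl group at C-8.
Prefixes are listed alphabetically: chloro, iodo, methyl.
Assembling the pieces gives 1-chloro-3-iodo-8-methyldecane.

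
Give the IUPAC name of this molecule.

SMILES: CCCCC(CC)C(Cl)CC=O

The longest chain bearing the –CHO group is 8 carbons long (octane).
An aldehyde (terminal –CHO) is the principal characteristic group, giving the suffix -al.
Number the chain so that the aldehyde carbon is C-1 by definition.
This places a chloro group at C-3; an ethyl group at C-4.
The substituents are ordered alphabetically, ignoring any di-/tri- multipliers.
Assembling the pieces gives 3-chloro-4-ethyloctanal.

3-chloro-4-ethyloctanal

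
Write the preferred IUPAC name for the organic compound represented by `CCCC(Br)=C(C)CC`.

Counting along the main chain through the multiple bond gives 7 carbons: the parent is heptane.
There is one C=C double bond, indicated by the ending -ene.
Number the chain so that numbering from this end puts the double bond at C-3 rather than C-4.
This places the double bond between C-3 and C-4; a bromo group at C-4; a methyl group at C-3.
The substituents are ordered alphabetically, ignoring any di-/tri- multipliers.
Assembling the pieces gives 4-bromo-3-methylhept-3-ene.

4-bromo-3-methylhept-3-ene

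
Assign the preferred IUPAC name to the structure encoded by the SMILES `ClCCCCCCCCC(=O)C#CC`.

12-chlorododec-2-yn-4-one

The longest chain bearing the carbonyl and the multiple bond is 12 carbons long (dodecane).
The principal characteristic group is a ketone (C=O on an internal carbon), named with the suffix -one.
There is one C≡C triple bond, indicated by the ending -yne.
The numbering direction is chosen so that numbering from this end puts the carbonyl group at C-4 rather than C-9.
This places the carbonyl at C-4; the triple bond between C-2 and C-3; a chloro group at C-12.
The name is 12-chlorododec-2-yn-4-one.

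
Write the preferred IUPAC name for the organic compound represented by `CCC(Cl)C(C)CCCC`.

3-chloro-4-methyloctane

The longest carbon chain is 8 atoms: the parent is octane.
The numbering direction is chosen so that the substituent locant set {3,4} is lower than {5,6} at the first point of difference.
With this numbering: a chloro group at C-3; a methyl group at C-4.
Prefixes are listed alphabetically: chloro, methyl.
Putting it together: 3-chloro-4-methyloctane.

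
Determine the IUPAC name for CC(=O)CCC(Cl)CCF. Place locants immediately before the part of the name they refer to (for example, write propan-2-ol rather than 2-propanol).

The longest carbon chain that includes the carbonyl has 7 carbons, so the parent hydride is heptane.
The highest-priority functional group is a ketone (C=O on an internal carbon), so the name ends in -one.
Number the chain so that numbering from this end puts the carbonyl group at C-2 rather than C-6.
This places the carbonyl at C-2; a chloro group at C-5; a fluoro group at C-7.
Substituent prefixes are cited in alphabetical order (multiplying prefixes like di-/tri- are ignored for ordering).
The name is 5-chloro-7-fluoroheptan-2-one.

5-chloro-7-fluoroheptan-2-one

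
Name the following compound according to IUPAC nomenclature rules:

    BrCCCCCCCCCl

1-bromo-8-chlorooctane

The parent chain contains 8 carbons (octane).
Number the chain so that the locant sets are identical either way, so the alphabetically earlier bromo substituent takes the lower locant (1 rather than 8).
With this numbering: a bromo group at C-1; a chloro group at C-8.
Substituent prefixes are cited in alphabetical order (multiplying prefixes like di-/tri- are ignored for ordering).
The name is 1-bromo-8-chlorooctane.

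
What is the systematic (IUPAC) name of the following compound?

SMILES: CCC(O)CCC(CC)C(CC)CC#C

The longest carbon chain that includes the –OH group and the multiple bond has 10 carbons, so the parent hydride is decane.
An alcohol (–OH) is the principal characteristic group, giving the suffix -ol.
The chain contains a C≡C triple bond, so the unsaturation ending is -yne.
Choose the numbering such that numbering from this end puts the hydroxyl group at C-3 rather than C-8.
With this numbering: the hydroxyl at C-3; the triple bond between C-9 and C-10; ethyl groups at C-6 and C-7.
Putting it together: 6,7-diethyldec-9-yn-3-ol.

6,7-diethyldec-9-yn-3-ol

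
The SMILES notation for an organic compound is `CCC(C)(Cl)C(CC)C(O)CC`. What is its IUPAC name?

5-chloro-4-ethyl-5-methylheptan-3-ol

The longest carbon chain that includes the –OH group has 7 carbons, so the parent hydride is heptane.
An alcohol (–OH) is the principal characteristic group, giving the suffix -ol.
Choose the numbering such that numbering from this end puts the hydroxyl group at C-3 rather than C-5.
This places the hydroxyl at C-3; a chloro group at C-5; an ethyl group at C-4; a methyl group at C-5.
Substituent prefixes are cited in alphabetical order (multiplying prefixes like di-/tri- are ignored for ordering).
Putting it together: 5-chloro-4-ethyl-5-methylheptan-3-ol.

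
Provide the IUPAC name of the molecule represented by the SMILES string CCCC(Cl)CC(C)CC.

5-chloro-3-methyloctane

The longest continuous carbon chain has 8 atoms, so the parent hydride is octane.
Number the chain so that the substituent locant set {3,5} is lower than {4,6} at the first point of difference.
That gives a chloro group at C-5; a methyl group at C-3.
Substituent prefixes are cited in alphabetical order (multiplying prefixes like di-/tri- are ignored for ordering).
Putting it together: 5-chloro-3-methyloctane.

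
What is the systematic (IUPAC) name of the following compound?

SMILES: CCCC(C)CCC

4-methylheptane

The longest carbon chain is 7 atoms: the parent is heptane.
The molecule is symmetric, so either numbering direction gives the same locants.
That gives a methyl group at C-4.
Assembling the pieces gives 4-methylheptane.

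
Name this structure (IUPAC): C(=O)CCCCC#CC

oct-6-ynal

The longest chain bearing the –CHO group and the multiple bond is 8 carbons long (octane).
An aldehyde (terminal –CHO) is the principal characteristic group, giving the suffix -al.
There is one C≡C triple bond, indicated by the ending -yne.
Number the chain so that the aldehyde carbon is C-1 by definition.
With this numbering: the triple bond between C-6 and C-7.
The name is oct-6-ynal.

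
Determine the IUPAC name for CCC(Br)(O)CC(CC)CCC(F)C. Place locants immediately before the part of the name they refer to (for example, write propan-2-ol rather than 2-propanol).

The longest carbon chain that includes the –OH group has 9 carbons, so the parent hydride is nonane.
The principal characteristic group is an alcohol (–OH), named with the suffix -ol.
The numbering direction is chosen so that numbering from this end puts the hydroxyl group at C-3 rather than C-7.
With this numbering: the hydroxyl at C-3; a bromo group at C-3; an ethyl group at C-5; a fluoro group at C-8.
Substituent prefixes are cited in alphabetical order (multiplying prefixes like di-/tri- are ignored for ordering).
Putting it together: 3-bromo-5-ethyl-8-fluorononan-3-ol.

3-bromo-5-ethyl-8-fluorononan-3-ol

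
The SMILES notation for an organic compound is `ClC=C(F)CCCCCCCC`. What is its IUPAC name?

The longest carbon chain that includes the multiple bond has 10 carbons, so the parent hydride is decane.
The chain contains a C=C double bond, so the unsaturation ending is -ene.
Number the chain so that numbering from this end puts the double bond at C-1 rather than C-9.
This places the double bond between C-1 and C-2; a chloro group at C-1; a fluoro group at C-2.
Substituent prefixes are cited in alphabetical order (multiplying prefixes like di-/tri- are ignored for ordering).
Assembling the pieces gives 1-chloro-2-fluorodec-1-ene.

1-chloro-2-fluorodec-1-ene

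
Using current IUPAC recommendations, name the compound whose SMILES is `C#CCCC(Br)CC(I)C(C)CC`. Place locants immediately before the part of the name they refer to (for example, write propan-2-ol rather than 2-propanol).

The longest chain bearing the multiple bond is 10 carbons long (decane).
There is one C≡C triple bond, indicated by the ending -yne.
Choose the numbering such that numbering from this end puts the triple bond at C-1 rather than C-9.
This places the triple bond between C-1 and C-2; a bromo group at C-5; an iodo group at C-7; a methyl group at C-8.
Prefixes are listed alphabetically: bromo, iodo, methyl.
Assembling the pieces gives 5-bromo-7-iodo-8-methyldec-1-yne.

5-bromo-7-iodo-8-methyldec-1-yne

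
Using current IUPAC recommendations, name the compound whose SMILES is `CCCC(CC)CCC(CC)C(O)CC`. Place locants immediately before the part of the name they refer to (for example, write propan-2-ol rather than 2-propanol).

The longest chain bearing the –OH group is 10 carbons long (decane).
The highest-priority functional group is an alcohol (–OH), so the name ends in -ol.
Number the chain so that numbering from this end puts the hydroxyl group at C-3 rather than C-8.
With this numbering: the hydroxyl at C-3; ethyl groups at C-4 and C-7.
Assembling the pieces gives 4,7-diethyldecan-3-ol.

4,7-diethyldecan-3-ol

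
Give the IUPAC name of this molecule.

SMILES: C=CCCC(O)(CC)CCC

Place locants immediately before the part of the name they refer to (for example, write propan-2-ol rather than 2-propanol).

The longest chain bearing the –OH group and the multiple bond is 8 carbons long (octane).
The highest-priority functional group is an alcohol (–OH), so the name ends in -ol.
There is one C=C double bond, indicated by the ending -ene.
Number the chain so that numbering from this end puts the hydroxyl group at C-4 rather than C-5.
With this numbering: the hydroxyl at C-4; the double bond between C-7 and C-8; an ethyl group at C-4.
The name is 4-ethyloct-7-en-4-ol.

4-ethyloct-7-en-4-ol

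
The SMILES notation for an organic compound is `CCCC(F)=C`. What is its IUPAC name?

The longest chain bearing the multiple bond is 5 carbons long (pentane).
There is one C=C double bond, indicated by the ending -ene.
Number the chain so that numbering from this end puts the double bond at C-1 rather than C-4.
This places the double bond between C-1 and C-2; a fluoro group at C-2.
The name is 2-fluoropent-1-ene.

2-fluoropent-1-ene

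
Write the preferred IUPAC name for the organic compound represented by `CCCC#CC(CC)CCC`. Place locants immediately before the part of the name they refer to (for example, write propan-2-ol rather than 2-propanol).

6-ethylnon-4-yne

The longest chain bearing the multiple bond is 9 carbons long (nonane).
There is one C≡C triple bond, indicated by the ending -yne.
The numbering direction is chosen so that numbering from this end puts the triple bond at C-4 rather than C-5.
That gives the triple bond between C-4 and C-5; an ethyl group at C-6.
The name is 6-ethylnon-4-yne.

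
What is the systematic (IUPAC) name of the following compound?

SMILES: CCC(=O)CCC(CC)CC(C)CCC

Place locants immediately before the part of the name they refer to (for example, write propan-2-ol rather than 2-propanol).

The longest chain bearing the carbonyl is 11 carbons long (undecane).
The principal characteristic group is a ketone (C=O on an internal carbon), named with the suffix -one.
The numbering direction is chosen so that numbering from this end puts the carbonyl group at C-3 rather than C-9.
With this numbering: the carbonyl at C-3; an ethyl group at C-6; a methyl group at C-8.
The substituents are ordered alphabetically, ignoring any di-/tri- multipliers.
Putting it together: 6-ethyl-8-methylundecan-3-one.

6-ethyl-8-methylundecan-3-one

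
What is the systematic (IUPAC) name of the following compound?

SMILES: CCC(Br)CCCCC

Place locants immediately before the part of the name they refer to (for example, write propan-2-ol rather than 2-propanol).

The parent chain contains 8 carbons (octane).
Choose the numbering such that the substituent locant set {3} is lower than {6} at the first point of difference.
With this numbering: a bromo group at C-3.
Putting it together: 3-bromooctane.

3-bromooctane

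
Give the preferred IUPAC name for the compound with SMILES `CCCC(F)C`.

The longest continuous carbon chain has 5 atoms, so the parent hydride is pentane.
The numbering direction is chosen so that the substituent locant set {2} is lower than {4} at the first point of difference.
This places a fluoro group at C-2.
Putting it together: 2-fluoropentane.

2-fluoropentane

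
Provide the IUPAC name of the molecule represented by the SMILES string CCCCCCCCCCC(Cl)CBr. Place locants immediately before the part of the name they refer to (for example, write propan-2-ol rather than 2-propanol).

1-bromo-2-chlorododecane

The parent chain contains 12 carbons (dodecane).
The numbering direction is chosen so that the substituent locant set {1,2} is lower than {11,12} at the first point of difference.
That gives a bromo group at C-1; a chloro group at C-2.
Substituent prefixes are cited in alphabetical order (multiplying prefixes like di-/tri- are ignored for ordering).
Assembling the pieces gives 1-bromo-2-chlorododecane.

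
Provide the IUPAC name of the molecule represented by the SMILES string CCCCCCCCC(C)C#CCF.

1-fluoro-4-methyldodec-2-yne

The longest carbon chain that includes the multiple bond has 12 carbons, so the parent hydride is dodecane.
A C≡C triple bond in the chain gives the infix -yne-.
The numbering direction is chosen so that numbering from this end puts the triple bond at C-2 rather than C-10.
That gives the triple bond between C-2 and C-3; a fluoro group at C-1; a methyl group at C-4.
The substituents are ordered alphabetically, ignoring any di-/tri- multipliers.
The name is 1-fluoro-4-methyldodec-2-yne.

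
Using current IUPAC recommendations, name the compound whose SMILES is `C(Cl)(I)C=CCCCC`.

1-chloro-1-iodohept-2-ene

The longest chain bearing the multiple bond is 7 carbons long (heptane).
There is one C=C double bond, indicated by the ending -ene.
The numbering direction is chosen so that numbering from this end puts the double bond at C-2 rather than C-5.
This places the double bond between C-2 and C-3; a chloro group at C-1; an iodo group at C-1.
The substituents are ordered alphabetically, ignoring any di-/tri- multipliers.
Putting it together: 1-chloro-1-iodohept-2-ene.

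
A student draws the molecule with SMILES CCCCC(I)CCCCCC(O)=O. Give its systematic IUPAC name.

The longest chain bearing the –COOH group is 11 carbons long (undecane).
A carboxylic acid (terminal –COOH) is the principal characteristic group, giving the suffix -oic acid.
Choose the numbering such that the carboxylic acid carbon is C-1 by definition.
That gives an iodo group at C-7.
Assembling the pieces gives 7-iodoundecanoic acid.

7-iodoundecanoic acid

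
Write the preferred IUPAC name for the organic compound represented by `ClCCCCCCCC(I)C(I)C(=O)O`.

The longest carbon chain that includes the –COOH group has 10 carbons, so the parent hydride is decane.
The highest-priority functional group is a carboxylic acid (terminal –COOH), so the name ends in -oic acid.
Choose the numbering such that the carboxylic acid carbon is C-1 by definition.
That gives a chloro group at C-10; iodo groups at C-2 and C-3.
Substituent prefixes are cited in alphabetical order (multiplying prefixes like di-/tri- are ignored for ordering).
Assembling the pieces gives 10-chloro-2,3-diiododecanoic acid.

10-chloro-2,3-diiododecanoic acid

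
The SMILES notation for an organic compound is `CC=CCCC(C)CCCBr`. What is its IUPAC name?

The longest carbon chain that includes the multiple bond has 9 carbons, so the parent hydride is nonane.
A C=C double bond in the chain gives the infix -ene-.
The numbering direction is chosen so that numbering from this end puts the double bond at C-2 rather than C-7.
That gives the double bond between C-2 and C-3; a bromo group at C-9; a methyl group at C-6.
The substituents are ordered alphabetically, ignoring any di-/tri- multipliers.
Putting it together: 9-bromo-6-methylnon-2-ene.

9-bromo-6-methylnon-2-ene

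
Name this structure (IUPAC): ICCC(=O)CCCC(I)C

Counting along the main chain through the carbonyl gives 8 carbons: the parent is octane.
A ketone (C=O on an internal carbon) is the principal characteristic group, giving the suffix -one.
Choose the numbering such that numbering from this end puts the carbonyl group at C-3 rather than C-6.
That gives the carbonyl at C-3; iodo groups at C-1 and C-7.
Assembling the pieces gives 1,7-diiodooctan-3-one.

1,7-diiodooctan-3-one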